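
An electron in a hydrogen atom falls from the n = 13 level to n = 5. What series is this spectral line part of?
Pfund series

The spectral series in hydrogen are named based on the final (lower) energy level:
- Lyman series: n_final = 1 (ultraviolet)
- Balmer series: n_final = 2 (visible/near-UV)
- Paschen series: n_final = 3 (infrared)
- Brackett series: n_final = 4 (infrared)
- Pfund series: n_final = 5 (far infrared)

Since this transition ends at n = 5, it belongs to the Pfund series.

For reference, this 13 → 5 line has photon energy
ΔE = 13.6057 eV × (1/5² - 1/13²) = 0.4637208994 eV,
corresponding to wavelength λ = hc/ΔE = 1239.84 eV·nm / 0.4637208994 eV = 2673.6772 nm in the far infrared region.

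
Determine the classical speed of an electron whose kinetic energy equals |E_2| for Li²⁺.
3.2815e+06 m/s (or 1.09% of c)

The binding energy at n = 2 for Li²⁺ is:
E_2 = -13.6057 × 3²/2² = -30.612825 eV
|E_2| = 30.612825 eV

Convert to Joules:
KE = 30.612825 eV × (1.602177 × 10⁻¹⁹ J/eV) = 4.904716e-18 J

Using KE = ½mv²:
v = √(2·KE/m_e)
v = √(2 × 4.904716e-18 J / 9.10938 × 10⁻³¹ kg)
v = 3.2815e+06 m/s

This is approximately 1.09% the speed of light.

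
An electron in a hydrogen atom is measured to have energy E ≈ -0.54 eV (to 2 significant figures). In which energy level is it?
n = 5

The exact energy levels follow E_n = -13.6057 eV / n².

The measured value (-0.54 eV) is reported to only 2 significant figures, so we must test candidate n values and see which one matches to that precision.

Candidate energies:
  n = 3:  E = -13.6057/3² = -1.51174 eV
  n = 4:  E = -13.6057/4² = -0.85036 eV
  n = 5:  E = -13.6057/5² = -0.54423 eV  ← matches
  n = 6:  E = -13.6057/6² = -0.37794 eV
  n = 7:  E = -13.6057/7² = -0.27767 eV

Checking against the measurement of -0.54 eV (2 sig figs), only n = 5 agrees:
E_5 = -0.54423 eV, which rounds to -0.54 eV ✓

Therefore n = 5.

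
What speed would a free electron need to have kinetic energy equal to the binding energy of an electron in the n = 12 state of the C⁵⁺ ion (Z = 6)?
1.09385e+06 m/s (or 0.365% of c)

The binding energy at n = 12 for C⁵⁺ is:
E_12 = -13.6057 × 6²/12² = -3.40142500 eV
|E_12| = 3.40142500 eV

Convert to Joules:
KE = 3.40142500 eV × (1.602177 × 10⁻¹⁹ J/eV) = 5.4496849e-19 J

Using KE = ½mv²:
v = √(2·KE/m_e)
v = √(2 × 5.4496849e-19 J / 9.10938 × 10⁻³¹ kg)
v = 1.09385e+06 m/s

This is approximately 0.365% the speed of light.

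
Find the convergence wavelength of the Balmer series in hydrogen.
364.5061 nm

The series limit corresponds to the transition from n = ∞ to n = 2.
This is the highest energy (shortest wavelength) transition in the Balmer series.

E_∞ = 0 eV
E_2 = -13.6057 / 2² = -3.40142500 eV

Energy at series limit:
ΔE = E_∞ - E_2 = 0 - (-3.40142500) = 3.40142500 eV
λ = hc/E = 1239.84 eV·nm / 3.40142500 eV = 364.5061 nm

This energy equals the ionization energy from the n = 2 state of hydrogen.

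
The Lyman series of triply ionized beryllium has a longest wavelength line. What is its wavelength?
7.59388 nm

The longest wavelength corresponds to the smallest energy transition in the series.
The Lyman series has all transitions ending at n_f = 1.

For Be³⁺ (Z = 4), the first line (α-line) is the jump from n = 2 to n = 1:
E_2 = -13.6057 × 4² / 2² = -54.4228000 eV
E_1 = -13.6057 × 4² / 1² = -217.6912000 eV
ΔE = E_2 - E_1 = 163.2684000 eV

λ = hc/E = 1239.84 eV·nm / 163.2684000 eV
λ = 7.59388 nm

This is the α-line of the Lyman series in Be³⁺.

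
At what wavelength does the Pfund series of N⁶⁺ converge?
46.49312 nm

The series limit corresponds to the transition from n = ∞ to n = 5.
This is the highest energy (shortest wavelength) transition in the Pfund series.

E_∞ = 0 eV
E_5 = -13.6057 × 7² / 5² = -26.6671720 eV

Energy at series limit:
ΔE = E_∞ - E_5 = 0 - (-26.6671720) = 26.6671720 eV
λ = hc/E = 1239.84 eV·nm / 26.6671720 eV = 46.49312 nm

This energy equals the ionization energy from the n = 5 state of N⁶⁺.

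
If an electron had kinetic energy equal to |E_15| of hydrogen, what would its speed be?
1.458e+05 m/s (or 0.04865% of c)

The binding energy at n = 15 for hydrogen is:
E_15 = -13.6057/15² = -0.06046978 eV
|E_15| = 0.06046978 eV

Convert to Joules:
KE = 0.06046978 eV × (1.602177 × 10⁻¹⁹ J/eV) = 9.68833e-21 J

Using KE = ½mv²:
v = √(2·KE/m_e)
v = √(2 × 9.68833e-21 J / 9.10938 × 10⁻³¹ kg)
v = 1.458e+05 m/s

This is approximately 0.04865% the speed of light.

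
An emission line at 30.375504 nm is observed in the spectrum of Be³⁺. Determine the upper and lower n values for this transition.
n = 4 → n = 2

First, find the photon energy from the wavelength (hc = 1239.84 eV·nm):
E = hc/λ = 1239.84 eV·nm / 30.375504 nm = 40.817101 eV

The energy levels of Be³⁺ satisfy E_n = -13.6057 × 4² / n² eV, so an emission n_i → n_f releases
ΔE = 13.6057 × 4² × (1/n_f² − 1/n_i²) eV.

Setting ΔE equal to the photon energy:
1/n_f² − 1/n_i² = 40.817101 / (13.6057 × 4²) = 0.18750000

Since 1/n_i² must be positive, we need 1/n_f² > 0.18750000, i.e. n_f ≤ 2. For each allowed n_f, solve n_i = (1/n_f² − 0.18750000)^(−1/2) and check whether it is a whole number:
  n_f = 1: 1/n_i² = 1.00000000 − 0.18750000 = 0.81250000 → n_i = 1.109  (not an integer) ✗
  n_f = 2: 1/n_i² = 0.25000000 − 0.18750000 = 0.06250000 → n_i = 4.000  → integer, n_i = 4 ✓

Only n_f = 2 gives an integer upper level, n_i = 4.

The transition is from n = 4 to n = 2 (emission).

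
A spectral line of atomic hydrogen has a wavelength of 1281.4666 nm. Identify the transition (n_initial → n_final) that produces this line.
n = 5 → n = 3

First, find the photon energy from the wavelength (hc = 1239.84 eV·nm):
E = hc/λ = 1239.84 eV·nm / 1281.4666 nm = 0.96751644 eV

The energy levels of hydrogen satisfy E_n = -13.6057 / n² eV, so an emission n_i → n_f releases
ΔE = 13.6057 × (1/n_f² − 1/n_i²) eV.

Setting ΔE equal to the photon energy:
1/n_f² − 1/n_i² = 0.96751644 / 13.6057 = 0.071111111

Since 1/n_i² must be positive, we need 1/n_f² > 0.071111111, i.e. n_f ≤ 3. For each allowed n_f, solve n_i = (1/n_f² − 0.071111111)^(−1/2) and check whether it is a whole number:
  n_f = 1: 1/n_i² = 1.000000000 − 0.071111111 = 0.928888889 → n_i = 1.038  (not an integer) ✗
  n_f = 2: 1/n_i² = 0.250000000 − 0.071111111 = 0.178888889 → n_i = 2.364  (not an integer) ✗
  n_f = 3: 1/n_i² = 0.111111111 − 0.071111111 = 0.040000000 → n_i = 5.000  → integer, n_i = 5 ✓

Only n_f = 3 gives an integer upper level, n_i = 5.

The transition is from n = 5 to n = 3 (emission).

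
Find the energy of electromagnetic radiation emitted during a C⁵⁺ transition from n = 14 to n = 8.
5.15420 eV

The energy levels are E_n = -13.6057 Z² eV / n².

Energy at n = 14: E_14 = -13.6057 × 6² / 14² = -2.49900612 eV
Energy at n = 8: E_8 = -13.6057 × 6² / 8² = -7.65320625 eV

For emission (electron falling to lower state), the photon energy is:
E_photon = E_14 - E_8 = |-2.49900612 - (-7.65320625)|
E_photon = 5.15420 eV

This energy is carried away by the emitted photon.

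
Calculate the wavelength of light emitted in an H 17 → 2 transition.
369.621927 nm

First, find the transition energy using E_n = -13.6057 / n² eV:
E_17 = -13.6057 / 17² = -0.0470785467 eV
E_2 = -13.6057 / 2² = -3.4014250000 eV

Photon energy: |ΔE| = |E_2 - E_17| = 3.3543464533 eV

Convert to wavelength using E = hc/λ with hc = 1239.84 eV·nm:
λ = hc/E = 1239.84 eV·nm / 3.3543464533 eV
λ = 369.621927 nm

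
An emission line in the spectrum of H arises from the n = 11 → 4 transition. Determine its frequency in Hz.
1.7843e+14 Hz

First, find the transition energy:
E_11 = -13.6057 / 11² = -0.11244380 eV
E_4 = -13.6057 / 4² = -0.85035625 eV
|ΔE| = |E_4 - E_11| = 0.73791245 eV

Convert to Joules: E = 0.73791245 eV × (1.602177 × 10⁻¹⁹ J/eV) = 1.182266e-19 J

Using E = hf:
f = E/h = 1.182266e-19 J / (6.62607 × 10⁻³⁴ J·s)
f = 1.7843e+14 Hz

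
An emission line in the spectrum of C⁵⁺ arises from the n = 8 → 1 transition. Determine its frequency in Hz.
1.17e+17 Hz

First, find the transition energy:
E_8 = -13.6057 × 6² / 8² = -7.653206 eV
E_1 = -13.6057 × 6² / 1² = -489.805200 eV
|ΔE| = |E_1 - E_8| = 482.151994 eV

Convert to Joules: E = 482.151994 eV × (1.602177 × 10⁻¹⁹ J/eV) = 7.7249e-17 J

Using E = hf:
f = E/h = 7.7249e-17 J / (6.62607 × 10⁻³⁴ J·s)
f = 1.17e+17 Hz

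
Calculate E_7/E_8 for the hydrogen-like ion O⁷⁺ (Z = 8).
1.31

Using E_n = -13.6057 Z² / n² eV with Z = 8:

E_7 = -13.6057 × 8² / 7² = -870.7648 / 49 = -17.77071020 eV
E_8 = -13.6057 × 8² / 8² = -870.7648 / 64 = -13.60570000 eV

The ratio is:
E_7/E_8 = (-17.77071020) / (-13.60570000)
E_7/E_8 = (-870.7648/49) / (-870.7648/64)
E_7/E_8 = 64/49
E_7/E_8 = 1.31
(Note: the Z² factors cancel in the ratio.)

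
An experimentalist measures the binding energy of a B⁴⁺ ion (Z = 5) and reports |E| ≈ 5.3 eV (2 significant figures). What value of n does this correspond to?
n = 8

The exact energy levels follow E_n = -13.6057 Z² / n² eV with Z = 5.

The measured value (-5.3 eV) is reported to only 2 significant figures, so we must test candidate n values and see which one matches to that precision.

Candidate energies:
  n = 6:  E = -13.6057 × 5² / 6² = -9.44840 eV
  n = 7:  E = -13.6057 × 5² / 7² = -6.94168 eV
  n = 8:  E = -13.6057 × 5² / 8² = -5.31473 eV  ← matches
  n = 9:  E = -13.6057 × 5² / 9² = -4.19929 eV
  n = 10:  E = -13.6057 × 5² / 10² = -3.40143 eV

Checking against the measurement of -5.3 eV (2 sig figs), only n = 8 agrees:
E_8 = -5.31473 eV, which rounds to -5.3 eV ✓

Therefore n = 8.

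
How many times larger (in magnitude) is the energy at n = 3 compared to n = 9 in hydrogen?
9.000000

Using E_n = -13.6057 Z² / n² eV with Z = 1:

E_3 = -13.6057 / 3² = -13.6057 / 9 = -1.511744444444 eV
E_9 = -13.6057 / 9² = -13.6057 / 81 = -0.167971604938 eV

The ratio is:
E_3/E_9 = (-1.511744444444) / (-0.167971604938)
E_3/E_9 = (-13.6057/9) / (-13.6057/81)
E_3/E_9 = 81/9
E_3/E_9 = 9.000000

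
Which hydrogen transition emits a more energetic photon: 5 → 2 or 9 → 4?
5 → 2

Calculate the energy for each transition:

Transition 5 → 2:
ΔE₁ = |E_2 - E_5| = |-13.6057/2² - (-13.6057/5²)|
ΔE₁ = |-3.401425000 - (-0.544228000)| = 2.857197 eV

Transition 9 → 4:
ΔE₂ = |E_4 - E_9| = |-13.6057/4² - (-13.6057/9²)|
ΔE₂ = |-0.850356250 - (-0.167971605)| = 0.682385 eV

Since 2.857197 eV > 0.682385 eV, the transition 5 → 2 emits the more energetic photon.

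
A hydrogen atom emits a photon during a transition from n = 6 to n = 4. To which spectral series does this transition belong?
Brackett series

The spectral series in hydrogen are named based on the final (lower) energy level:
- Lyman series: n_final = 1 (ultraviolet)
- Balmer series: n_final = 2 (visible/near-UV)
- Paschen series: n_final = 3 (infrared)
- Brackett series: n_final = 4 (infrared)
- Pfund series: n_final = 5 (far infrared)

Since this transition ends at n = 4, it belongs to the Brackett series.

For reference, this 6 → 4 line has photon energy
ΔE = 13.6057 eV × (1/4² - 1/6²) = 0.47242014 eV,
corresponding to wavelength λ = hc/ΔE = 1239.84 eV·nm / 0.47242014 eV = 2624.44 nm in the infrared region.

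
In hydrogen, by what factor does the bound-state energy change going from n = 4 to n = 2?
4.000

Using E_n = -13.6057 Z² / n² eV with Z = 1:

E_2 = -13.6057 / 2² = -13.6057 / 4 = -3.401425000 eV
E_4 = -13.6057 / 4² = -13.6057 / 16 = -0.850356250 eV

The ratio is:
E_2/E_4 = (-3.401425000) / (-0.850356250)
E_2/E_4 = (-13.6057/4) / (-13.6057/16)
E_2/E_4 = 16/4
E_2/E_4 = 4.000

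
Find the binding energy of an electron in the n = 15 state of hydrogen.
0.060 eV

The ionization energy is the energy needed to remove the electron completely (n → ∞).

For hydrogen, E_n = -13.6057 eV / n².

At n = 15: E_15 = -13.6057 / 15² = -0.060470 eV
At n = ∞: E_∞ = 0 eV

Ionization energy = E_∞ - E_15 = 0 - (-0.060470) = 0.060470 eV
Ionization energy ≈ 0.060 eV

This is also called the binding energy of the electron in state n = 15.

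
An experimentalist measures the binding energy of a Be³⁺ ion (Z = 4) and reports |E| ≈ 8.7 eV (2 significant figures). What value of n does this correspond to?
n = 5

The exact energy levels follow E_n = -13.6057 Z² / n² eV with Z = 4.

The measured value (-8.7 eV) is reported to only 2 significant figures, so we must test candidate n values and see which one matches to that precision.

Candidate energies:
  n = 3:  E = -13.6057 × 4² / 3² = -24.187911 eV
  n = 4:  E = -13.6057 × 4² / 4² = -13.605700 eV
  n = 5:  E = -13.6057 × 4² / 5² = -8.707648 eV  ← matches
  n = 6:  E = -13.6057 × 4² / 6² = -6.046978 eV
  n = 7:  E = -13.6057 × 4² / 7² = -4.442678 eV

Checking against the measurement of -8.7 eV (2 sig figs), only n = 5 agrees:
E_5 = -8.707648 eV, which rounds to -8.7 eV ✓

Therefore n = 5.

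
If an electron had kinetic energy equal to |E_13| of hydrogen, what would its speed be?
1.683e+05 m/s (or 0.06% of c)

The binding energy at n = 13 for hydrogen is:
E_13 = -13.6057/13² = -0.08050710 eV
|E_13| = 0.08050710 eV

Convert to Joules:
KE = 0.08050710 eV × (1.602177 × 10⁻¹⁹ J/eV) = 1.28987e-20 J

Using KE = ½mv²:
v = √(2·KE/m_e)
v = √(2 × 1.28987e-20 J / 9.10938 × 10⁻³¹ kg)
v = 1.683e+05 m/s

This is approximately 0.06% the speed of light.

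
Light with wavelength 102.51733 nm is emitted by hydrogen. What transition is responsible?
n = 3 → n = 1

First, find the photon energy from the wavelength (hc = 1239.84 eV·nm):
E = hc/λ = 1239.84 eV·nm / 102.51733 nm = 12.093955 eV

The energy levels of hydrogen satisfy E_n = -13.6057 / n² eV, so an emission n_i → n_f releases
ΔE = 13.6057 × (1/n_f² − 1/n_i²) eV.

Setting ΔE equal to the photon energy:
1/n_f² − 1/n_i² = 12.093955 / 13.6057 = 0.88888885

Since 1/n_i² must be positive, we need 1/n_f² > 0.88888885, i.e. n_f ≤ 1. For each allowed n_f, solve n_i = (1/n_f² − 0.88888885)^(−1/2) and check whether it is a whole number:
  n_f = 1: 1/n_i² = 1.00000000 − 0.88888885 = 0.11111115 → n_i = 3.000  → integer, n_i = 3 ✓

Only n_f = 1 gives an integer upper level, n_i = 3.

The transition is from n = 3 to n = 1 (emission).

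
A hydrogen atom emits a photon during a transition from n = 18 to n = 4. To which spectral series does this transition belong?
Brackett series

The spectral series in hydrogen are named based on the final (lower) energy level:
- Lyman series: n_final = 1 (ultraviolet)
- Balmer series: n_final = 2 (visible/near-UV)
- Paschen series: n_final = 3 (infrared)
- Brackett series: n_final = 4 (infrared)
- Pfund series: n_final = 5 (far infrared)

Since this transition ends at n = 4, it belongs to the Brackett series.

For reference, this 18 → 4 line has photon energy
ΔE = 13.6057 eV × (1/4² - 1/18²) = 0.808363349 eV,
corresponding to wavelength λ = hc/ΔE = 1239.84 eV·nm / 0.808363349 eV = 1533.766 nm in the infrared region.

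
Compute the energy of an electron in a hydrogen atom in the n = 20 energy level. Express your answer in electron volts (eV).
-0.03 eV

The energy levels of a hydrogen-like atom are given by:
E_n = -13.6057 eV / n²

For n = 20:
E_20 = -13.6057 eV / 20²
E_20 = -13.6057 eV / 400
E_20 = -0.03 eV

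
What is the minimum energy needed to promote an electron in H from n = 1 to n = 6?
13.228 eV

The energy levels of a hydrogen-like atom are E_n = -13.6057 eV / n².

Energy at n = 1: E_1 = -13.6057 / 1² = -13.605700 eV
Energy at n = 6: E_6 = -13.6057 / 6² = -0.377936 eV

The excitation energy is the difference:
ΔE = E_6 - E_1
ΔE = -0.377936 - (-13.605700)
ΔE = 13.228 eV

Since this is positive, energy must be absorbed (photon absorption).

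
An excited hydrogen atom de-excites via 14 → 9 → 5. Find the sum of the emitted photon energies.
0.474811 eV

The energy levels of hydrogen are E_n = -13.6057 / n² eV.

First transition (14 → 9):
ΔE₁ = |E_9 - E_14|
ΔE₁ = |-0.167971604938 - (-0.069416836735)| = 0.098554768 eV

Second transition (9 → 5):
ΔE₂ = |E_5 - E_9|
ΔE₂ = |-0.544228000000 - (-0.167971604938)| = 0.376256395 eV

Total energy released:
E_total = ΔE₁ + ΔE₂ = 0.098554768 + 0.376256395 = 0.474811 eV

Note: This equals the direct transition 14 → 5: 0.474811 eV ✓
Energy is conserved regardless of the path taken.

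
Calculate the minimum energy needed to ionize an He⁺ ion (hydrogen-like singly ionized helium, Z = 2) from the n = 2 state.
13.6057 eV

The ionization energy is the energy needed to remove the electron completely (n → ∞).

For a hydrogen-like ion with Z = 2, E_n = -13.6057 Z² / n² eV.

At n = 2: E_2 = -13.6057 × 2² / 2² = -13.6057000 eV
At n = ∞: E_∞ = 0 eV

Ionization energy = E_∞ - E_2 = 0 - (-13.6057000) = 13.6057000 eV
Ionization energy ≈ 13.6057 eV

This is also called the binding energy of the electron in state n = 2.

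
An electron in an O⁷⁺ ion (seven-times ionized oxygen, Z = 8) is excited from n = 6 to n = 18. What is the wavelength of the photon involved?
57.666 nm

First, find the transition energy using E_n = -13.6057 Z² / n² eV:
E_6 = -13.6057 × 8² / 6² = -24.18791 eV
E_18 = -13.6057 × 8² / 18² = -2.68755 eV

Photon energy: |ΔE| = |E_18 - E_6| = 21.50036 eV

Convert to wavelength using E = hc/λ with hc = 1239.84 eV·nm:
λ = hc/E = 1239.84 eV·nm / 21.50036 eV
λ = 57.666 nm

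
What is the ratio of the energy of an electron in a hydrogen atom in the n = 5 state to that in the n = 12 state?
5.760000

Using E_n = -13.6057 Z² / n² eV with Z = 1:

E_5 = -13.6057 / 5² = -13.6057 / 25 = -0.544228000000 eV
E_12 = -13.6057 / 12² = -13.6057 / 144 = -0.094484027778 eV

The ratio is:
E_5/E_12 = (-0.544228000000) / (-0.094484027778)
E_5/E_12 = (-13.6057/25) / (-13.6057/144)
E_5/E_12 = 144/25
E_5/E_12 = 5.760000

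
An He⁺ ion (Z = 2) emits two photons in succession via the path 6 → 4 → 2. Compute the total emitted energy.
12.093956 eV

The energy levels of He⁺ are E_n = -13.6057 × 2² / n² eV.

First transition (6 → 4):
ΔE₁ = |E_4 - E_6|
ΔE₁ = |-3.401425000000 - (-1.511744444444)| = 1.889680556 eV

Second transition (4 → 2):
ΔE₂ = |E_2 - E_4|
ΔE₂ = |-13.605700000000 - (-3.401425000000)| = 10.204275000 eV

Total energy released:
E_total = ΔE₁ + ΔE₂ = 1.889680556 + 10.204275000 = 12.093956 eV

Note: This equals the direct transition 6 → 2: 12.093956 eV ✓
Energy is conserved regardless of the path taken.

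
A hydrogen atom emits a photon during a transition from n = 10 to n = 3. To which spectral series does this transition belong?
Paschen series

The spectral series in hydrogen are named based on the final (lower) energy level:
- Lyman series: n_final = 1 (ultraviolet)
- Balmer series: n_final = 2 (visible/near-UV)
- Paschen series: n_final = 3 (infrared)
- Brackett series: n_final = 4 (infrared)
- Pfund series: n_final = 5 (far infrared)

Since this transition ends at n = 3, it belongs to the Paschen series.

For reference, this 10 → 3 line has photon energy
ΔE = 13.6057 eV × (1/3² - 1/10²) = 1.3756874444 eV,
corresponding to wavelength λ = hc/ΔE = 1239.84 eV·nm / 1.3756874444 eV = 901.251229 nm in the infrared region.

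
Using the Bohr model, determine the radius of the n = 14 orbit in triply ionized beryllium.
2.5930 nm (or 25.9297 Å)

The Bohr radius formula is:
r_n = n² a₀ / Z

where a₀ = 0.0529177 nm is the Bohr radius.

For Be³⁺ (Z = 4) at n = 14:
r_14 = 14² × 0.0529177 nm / 4
r_14 = 196 × 0.0529177 nm / 4
r_14 = 10.37187 nm / 4
r_14 = 2.5930 nm

The electron orbits at approximately 2.5930 nm from the nucleus.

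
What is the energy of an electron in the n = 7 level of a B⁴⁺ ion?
-6.94 eV

For hydrogen-like ions, the energy levels scale with Z²:
E_n = -13.6057 Z² / n² eV

For B⁴⁺ (Z = 5) at n = 7:
E_7 = -13.6057 × 5² / 7²
E_7 = -13.6057 × 25 / 49
E_7 = -340.1425 / 49
E_7 = -6.94 eV

The energy is 25 times more negative than hydrogen at the same n due to the stronger nuclear charge.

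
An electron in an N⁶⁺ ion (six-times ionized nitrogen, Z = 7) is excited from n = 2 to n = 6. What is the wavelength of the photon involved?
8.368761 nm

First, find the transition energy using E_n = -13.6057 Z² / n² eV:
E_2 = -13.6057 × 7² / 2² = -166.66982500 eV
E_6 = -13.6057 × 7² / 6² = -18.51886944 eV

Photon energy: |ΔE| = |E_6 - E_2| = 148.15095556 eV

Convert to wavelength using E = hc/λ with hc = 1239.84 eV·nm:
λ = hc/E = 1239.84 eV·nm / 148.15095556 eV
λ = 8.368761 nm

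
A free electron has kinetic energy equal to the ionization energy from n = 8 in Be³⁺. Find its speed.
1.09385e+06 m/s (or 0.36% of c)

The binding energy at n = 8 for Be³⁺ is:
E_8 = -13.6057 × 4²/8² = -3.40142500 eV
|E_8| = 3.40142500 eV

Convert to Joules:
KE = 3.40142500 eV × (1.602177 × 10⁻¹⁹ J/eV) = 5.4496849e-19 J

Using KE = ½mv²:
v = √(2·KE/m_e)
v = √(2 × 5.4496849e-19 J / 9.10938 × 10⁻³¹ kg)
v = 1.09385e+06 m/s

This is approximately 0.36% the speed of light.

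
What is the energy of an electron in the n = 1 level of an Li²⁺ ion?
-122.45 eV

For hydrogen-like ions, the energy levels scale with Z²:
E_n = -13.6057 Z² / n² eV

For Li²⁺ (Z = 3) at n = 1:
E_1 = -13.6057 × 3² / 1²
E_1 = -13.6057 × 9 / 1
E_1 = -122.4513 / 1
E_1 = -122.45 eV

The energy is 9 times more negative than hydrogen at the same n due to the stronger nuclear charge.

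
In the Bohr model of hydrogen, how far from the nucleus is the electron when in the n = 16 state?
13.5469 nm (or 135.4693 Å)

The Bohr radius formula is:
r_n = n² a₀ / Z

where a₀ = 0.0529177 nm is the Bohr radius.

For H (Z = 1) at n = 16:
r_16 = 16² × 0.0529177 nm / 1
r_16 = 256 × 0.0529177 nm / 1
r_16 = 13.54693 nm / 1
r_16 = 13.5469 nm

The electron orbits at approximately 13.5469 nm from the nucleus.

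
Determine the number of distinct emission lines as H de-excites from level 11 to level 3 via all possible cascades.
36

The electron can occupy levels n = 3, 4, ..., 11 during de-excitation — that is m = 11 - 3 + 1 = 9 distinct levels.

The number of distinct spectral lines equals the number of ways to choose 2 of these m levels (each pair gives one possible emission transition):

Number of lines = m(m-1)/2 = 9×8/2 = 36

These correspond to all possible transitions between the 9 levels:
11 → 10, 11 → 9, 11 → 8, 11 → 7, 11 → 6, 11 → 5, 11 → 4, 11 → 3...

Each transition produces a photon with a unique energy (and thus wavelength). This count does not depend on Z.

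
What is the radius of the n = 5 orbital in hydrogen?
1.3229 nm (or 13.2294 Å)

The Bohr radius formula is:
r_n = n² a₀ / Z

where a₀ = 0.0529177 nm is the Bohr radius.

For H (Z = 1) at n = 5:
r_5 = 5² × 0.0529177 nm / 1
r_5 = 25 × 0.0529177 nm / 1
r_5 = 1.32294 nm / 1
r_5 = 1.3229 nm

The electron orbits at approximately 1.3229 nm from the nucleus.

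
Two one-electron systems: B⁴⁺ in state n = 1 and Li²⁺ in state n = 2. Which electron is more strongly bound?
B⁴⁺ at n = 1 (E = -340.14250 eV)

Using E_n = -13.6057 Z² / n² eV:

B⁴⁺ (Z = 5) at n = 1:
E = -13.6057 × 5² / 1² = -13.6057 × 25 / 1 = -340.14250000 eV

Li²⁺ (Z = 3) at n = 2:
E = -13.6057 × 3² / 2² = -13.6057 × 9 / 4 = -30.61282500 eV

Since -340.14250000 eV < -30.61282500 eV,
B⁴⁺ at n = 1 is more tightly bound (requires more energy to ionize).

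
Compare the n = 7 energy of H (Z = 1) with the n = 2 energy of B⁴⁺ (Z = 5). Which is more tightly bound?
B⁴⁺ at n = 2 (E = -85.04 eV)

Using E_n = -13.6057 Z² / n² eV:

H (Z = 1) at n = 7:
E = -13.6057 × 1² / 7² = -13.6057 × 1 / 49 = -0.27767 eV

B⁴⁺ (Z = 5) at n = 2:
E = -13.6057 × 5² / 2² = -13.6057 × 25 / 4 = -85.03563 eV

Since -85.03563 eV < -0.27767 eV,
B⁴⁺ at n = 2 is more tightly bound (requires more energy to ionize).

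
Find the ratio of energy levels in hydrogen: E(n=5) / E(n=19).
14.440

Using E_n = -13.6057 Z² / n² eV with Z = 1:

E_5 = -13.6057 / 5² = -13.6057 / 25 = -0.544228000 eV
E_19 = -13.6057 / 19² = -13.6057 / 361 = -0.037688920 eV

The ratio is:
E_5/E_19 = (-0.544228000) / (-0.037688920)
E_5/E_19 = (-13.6057/25) / (-13.6057/361)
E_5/E_19 = 361/25
E_5/E_19 = 14.440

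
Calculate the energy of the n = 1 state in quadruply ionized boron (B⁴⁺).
-340.14 eV

For hydrogen-like ions, the energy levels scale with Z²:
E_n = -13.6057 Z² / n² eV

For B⁴⁺ (Z = 5) at n = 1:
E_1 = -13.6057 × 5² / 1²
E_1 = -13.6057 × 25 / 1
E_1 = -340.1425 / 1
E_1 = -340.14 eV

The energy is 25 times more negative than hydrogen at the same n due to the stronger nuclear charge.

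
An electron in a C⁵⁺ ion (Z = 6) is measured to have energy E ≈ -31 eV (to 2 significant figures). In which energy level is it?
n = 4

The exact energy levels follow E_n = -13.6057 Z² / n² eV with Z = 6.

The measured value (-31 eV) is reported to only 2 significant figures, so we must test candidate n values and see which one matches to that precision.

Candidate energies:
  n = 2:  E = -13.6057 × 6² / 2² = -122.451300 eV
  n = 3:  E = -13.6057 × 6² / 3² = -54.422800 eV
  n = 4:  E = -13.6057 × 6² / 4² = -30.612825 eV  ← matches
  n = 5:  E = -13.6057 × 6² / 5² = -19.592208 eV
  n = 6:  E = -13.6057 × 6² / 6² = -13.605700 eV

Checking against the measurement of -31 eV (2 sig figs), only n = 4 agrees:
E_4 = -30.612825 eV, which rounds to -31 eV ✓

Therefore n = 4.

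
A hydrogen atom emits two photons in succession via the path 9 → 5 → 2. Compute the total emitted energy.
3.23345 eV

The energy levels of hydrogen are E_n = -13.6057 / n² eV.

First transition (9 → 5):
ΔE₁ = |E_5 - E_9|
ΔE₁ = |-0.54422800000 - (-0.16797160494)| = 0.37625640 eV

Second transition (5 → 2):
ΔE₂ = |E_2 - E_5|
ΔE₂ = |-3.40142500000 - (-0.54422800000)| = 2.85719700 eV

Total energy released:
E_total = ΔE₁ + ΔE₂ = 0.37625640 + 2.85719700 = 3.23345 eV

Note: This equals the direct transition 9 → 2: 3.23345 eV ✓
Energy is conserved regardless of the path taken.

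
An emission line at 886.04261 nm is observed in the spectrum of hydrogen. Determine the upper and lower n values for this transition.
n = 11 → n = 3

First, find the photon energy from the wavelength (hc = 1239.84 eV·nm):
E = hc/λ = 1239.84 eV·nm / 886.04261 nm = 1.3993006 eV

The energy levels of hydrogen satisfy E_n = -13.6057 / n² eV, so an emission n_i → n_f releases
ΔE = 13.6057 × (1/n_f² − 1/n_i²) eV.

Setting ΔE equal to the photon energy:
1/n_f² − 1/n_i² = 1.3993006 / 13.6057 = 0.10284665

Since 1/n_i² must be positive, we need 1/n_f² > 0.10284665, i.e. n_f ≤ 3. For each allowed n_f, solve n_i = (1/n_f² − 0.10284665)^(−1/2) and check whether it is a whole number:
  n_f = 1: 1/n_i² = 1.00000000 − 0.10284665 = 0.89715335 → n_i = 1.056  (not an integer) ✗
  n_f = 2: 1/n_i² = 0.25000000 − 0.10284665 = 0.14715335 → n_i = 2.607  (not an integer) ✗
  n_f = 3: 1/n_i² = 0.11111111 − 0.10284665 = 0.00826446 → n_i = 11.000  → integer, n_i = 11 ✓

Only n_f = 3 gives an integer upper level, n_i = 11.

The transition is from n = 11 to n = 3 (emission).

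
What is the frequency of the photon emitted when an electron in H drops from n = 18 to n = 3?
3.55384e+14 Hz

First, find the transition energy:
E_18 = -13.6057 / 18² = -0.04199290 eV
E_3 = -13.6057 / 3² = -1.51174444 eV
|ΔE| = |E_3 - E_18| = 1.46975154 eV

Convert to Joules: E = 1.46975154 eV × (1.602177 × 10⁻¹⁹ J/eV) = 2.3548021e-19 J

Using E = hf:
f = E/h = 2.3548021e-19 J / (6.62607 × 10⁻³⁴ J·s)
f = 3.55384e+14 Hz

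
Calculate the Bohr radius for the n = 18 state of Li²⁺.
5.7151 nm (or 57.1511 Å)

The Bohr radius formula is:
r_n = n² a₀ / Z

where a₀ = 0.0529177 nm is the Bohr radius.

For Li²⁺ (Z = 3) at n = 18:
r_18 = 18² × 0.0529177 nm / 3
r_18 = 324 × 0.0529177 nm / 3
r_18 = 17.14533 nm / 3
r_18 = 5.7151 nm

The electron orbits at approximately 5.7151 nm from the nucleus.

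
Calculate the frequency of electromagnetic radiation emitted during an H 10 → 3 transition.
3.33e+14 Hz

First, find the transition energy:
E_10 = -13.6057 / 10² = -0.13606 eV
E_3 = -13.6057 / 3² = -1.51174 eV
|ΔE| = |E_3 - E_10| = 1.37568 eV

Convert to Joules: E = 1.37568 eV × (1.602177 × 10⁻¹⁹ J/eV) = 2.2041e-19 J

Using E = hf:
f = E/h = 2.2041e-19 J / (6.62607 × 10⁻³⁴ J·s)
f = 3.33e+14 Hz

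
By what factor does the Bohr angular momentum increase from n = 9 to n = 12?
1.333333

In the Bohr model, L_n = nℏ, so the ratio is purely the ratio of quantum numbers:

L_12/L_9 = 12ℏ / 9ℏ = 12/9 = 1.333333

The angular momentum scales linearly with n.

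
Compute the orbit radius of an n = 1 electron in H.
0.0529 nm (or 0.5292 Å)

The Bohr radius formula is:
r_n = n² a₀ / Z

where a₀ = 0.0529177 nm is the Bohr radius.

For H (Z = 1) at n = 1:
r_1 = 1² × 0.0529177 nm / 1
r_1 = 1 × 0.0529177 nm / 1
r_1 = 0.05292 nm / 1
r_1 = 0.0529 nm

The electron orbits at approximately 0.0529 nm from the nucleus.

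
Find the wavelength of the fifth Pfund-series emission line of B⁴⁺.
121.502018 nm

The lines of a series are numbered from the longest wavelength (smallest ΔE) outward; the fifth line is the transition from n = n_f + 5 to n_f.
The Pfund series has all transitions ending at n_f = 5.

For B⁴⁺ (Z = 5), the fifth line (ε-line) is the jump from n = 10 to n = 5:
E_10 = -13.6057 × 5² / 10² = -3.401425000 eV
E_5 = -13.6057 × 5² / 5² = -13.605700000 eV
ΔE = E_10 - E_5 = 10.204275000 eV

λ = hc/E = 1239.84 eV·nm / 10.204275000 eV
λ = 121.502018 nm

This is the ε-line of the Pfund series in B⁴⁺.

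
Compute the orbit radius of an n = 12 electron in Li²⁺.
2.5401 nm (or 25.4005 Å)

The Bohr radius formula is:
r_n = n² a₀ / Z

where a₀ = 0.0529177 nm is the Bohr radius.

For Li²⁺ (Z = 3) at n = 12:
r_12 = 12² × 0.0529177 nm / 3
r_12 = 144 × 0.0529177 nm / 3
r_12 = 7.62015 nm / 3
r_12 = 2.5401 nm

The electron orbits at approximately 2.5401 nm from the nucleus.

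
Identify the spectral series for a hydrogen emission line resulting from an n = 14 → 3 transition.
Paschen series

The spectral series in hydrogen are named based on the final (lower) energy level:
- Lyman series: n_final = 1 (ultraviolet)
- Balmer series: n_final = 2 (visible/near-UV)
- Paschen series: n_final = 3 (infrared)
- Brackett series: n_final = 4 (infrared)
- Pfund series: n_final = 5 (far infrared)

Since this transition ends at n = 3, it belongs to the Paschen series.

For reference, this 14 → 3 line has photon energy
ΔE = 13.6057 eV × (1/3² - 1/14²) = 1.4423276 eV,
corresponding to wavelength λ = hc/ΔE = 1239.84 eV·nm / 1.4423276 eV = 859.611 nm in the infrared region.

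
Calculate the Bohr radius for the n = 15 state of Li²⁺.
3.9688 nm (or 39.6883 Å)

The Bohr radius formula is:
r_n = n² a₀ / Z

where a₀ = 0.0529177 nm is the Bohr radius.

For Li²⁺ (Z = 3) at n = 15:
r_15 = 15² × 0.0529177 nm / 3
r_15 = 225 × 0.0529177 nm / 3
r_15 = 11.90648 nm / 3
r_15 = 3.9688 nm

The electron orbits at approximately 3.9688 nm from the nucleus.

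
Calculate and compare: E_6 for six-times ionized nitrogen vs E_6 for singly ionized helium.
N⁶⁺ at n = 6 (E = -18.52 eV)

Using E_n = -13.6057 Z² / n² eV:

N⁶⁺ (Z = 7) at n = 6:
E = -13.6057 × 7² / 6² = -13.6057 × 49 / 36 = -18.51887 eV

He⁺ (Z = 2) at n = 6:
E = -13.6057 × 2² / 6² = -13.6057 × 4 / 36 = -1.51174 eV

Since -18.51887 eV < -1.51174 eV,
N⁶⁺ at n = 6 is more tightly bound (requires more energy to ionize).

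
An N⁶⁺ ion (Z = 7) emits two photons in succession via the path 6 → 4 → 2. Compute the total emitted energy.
148.150956 eV

The energy levels of N⁶⁺ are E_n = -13.6057 × 7² / n² eV.

First transition (6 → 4):
ΔE₁ = |E_4 - E_6|
ΔE₁ = |-41.667456250000 - (-18.518869444444)| = 23.148586806 eV

Second transition (4 → 2):
ΔE₂ = |E_2 - E_4|
ΔE₂ = |-166.669825000000 - (-41.667456250000)| = 125.002368750 eV

Total energy released:
E_total = ΔE₁ + ΔE₂ = 23.148586806 + 125.002368750 = 148.150956 eV

Note: This equals the direct transition 6 → 2: 148.150956 eV ✓
Energy is conserved regardless of the path taken.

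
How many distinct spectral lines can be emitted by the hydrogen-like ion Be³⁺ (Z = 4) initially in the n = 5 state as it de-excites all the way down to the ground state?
10

The electron can occupy levels n = 1, 2, ..., 5 during de-excitation — that is m = 5 - 1 + 1 = 5 distinct levels.

The number of distinct spectral lines equals the number of ways to choose 2 of these m levels (each pair gives one possible emission transition):

Number of lines = m(m-1)/2 = 5×4/2 = 10

These correspond to all possible transitions between the 5 levels:
5 → 4, 5 → 3, 5 → 2, 5 → 1, 4 → 3, 4 → 2, 4 → 1, 3 → 2...

Each transition produces a photon with a unique energy (and thus wavelength). This count does not depend on Z.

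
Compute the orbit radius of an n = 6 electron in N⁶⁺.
0.272148 nm (or 2.721483 Å)

The Bohr radius formula is:
r_n = n² a₀ / Z

where a₀ = 0.052917721 nm is the Bohr radius.

For N⁶⁺ (Z = 7) at n = 6:
r_6 = 6² × 0.052917721 nm / 7
r_6 = 36 × 0.052917721 nm / 7
r_6 = 1.9050380 nm / 7
r_6 = 0.272148 nm

The electron orbits at approximately 0.272148 nm from the nucleus.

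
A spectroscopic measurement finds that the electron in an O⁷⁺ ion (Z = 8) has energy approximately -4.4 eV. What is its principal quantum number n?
n = 14

The exact energy levels follow E_n = -13.6057 Z² / n² eV with Z = 8.

The measured value (-4.4 eV) is reported to only 2 significant figures, so we must test candidate n values and see which one matches to that precision.

Candidate energies:
  n = 12:  E = -13.6057 × 8² / 12² = -6.04698 eV
  n = 13:  E = -13.6057 × 8² / 13² = -5.15245 eV
  n = 14:  E = -13.6057 × 8² / 14² = -4.44268 eV  ← matches
  n = 15:  E = -13.6057 × 8² / 15² = -3.87007 eV
  n = 16:  E = -13.6057 × 8² / 16² = -3.40143 eV

Checking against the measurement of -4.4 eV (2 sig figs), only n = 14 agrees:
E_14 = -4.44268 eV, which rounds to -4.4 eV ✓

Therefore n = 14.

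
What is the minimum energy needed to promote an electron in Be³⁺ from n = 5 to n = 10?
6.53 eV

The energy levels of a hydrogen-like atom are E_n = -13.6057 Z² eV / n².

Energy at n = 5: E_5 = -13.6057 × 4² / 5² = -8.70765 eV
Energy at n = 10: E_10 = -13.6057 × 4² / 10² = -2.17691 eV

The excitation energy is the difference:
ΔE = E_10 - E_5
ΔE = -2.17691 - (-8.70765)
ΔE = 6.53 eV

Since this is positive, energy must be absorbed (photon absorption).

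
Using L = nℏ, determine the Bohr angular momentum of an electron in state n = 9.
9.49115e-34 J·s (or 9ℏ)

In the Bohr model, angular momentum is quantized:
L = nℏ

where ℏ = h/(2π) = 1.0545718e-34 J·s

For n = 9:
L = 9 × 1.0545718e-34 J·s
L = 9.49115e-34 J·s

This can also be written as L = 9ℏ.
The angular momentum is an integer multiple of the reduced Planck constant.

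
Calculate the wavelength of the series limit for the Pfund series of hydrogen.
2278.163 nm

The series limit corresponds to the transition from n = ∞ to n = 5.
This is the highest energy (shortest wavelength) transition in the Pfund series.

E_∞ = 0 eV
E_5 = -13.6057 / 5² = -0.544228000 eV

Energy at series limit:
ΔE = E_∞ - E_5 = 0 - (-0.544228000) = 0.544228000 eV
λ = hc/E = 1239.84 eV·nm / 0.544228000 eV = 2278.163 nm

This energy equals the ionization energy from the n = 5 state of hydrogen.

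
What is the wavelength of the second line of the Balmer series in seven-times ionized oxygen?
7.59 nm

The lines of a series are numbered from the longest wavelength (smallest ΔE) outward; the second line is the transition from n = n_f + 2 to n_f.
The Balmer series has all transitions ending at n_f = 2.

For O⁷⁺ (Z = 8), the second line (β-line) is the jump from n = 4 to n = 2:
E_4 = -13.6057 × 8² / 4² = -54.4228 eV
E_2 = -13.6057 × 8² / 2² = -217.6912 eV
ΔE = E_4 - E_2 = 163.2684 eV

λ = hc/E = 1239.84 eV·nm / 163.2684 eV
λ = 7.59 nm

This is the β-line of the Balmer series in O⁷⁺.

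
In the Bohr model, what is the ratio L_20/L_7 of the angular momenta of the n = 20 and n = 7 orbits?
2.85714

In the Bohr model, L_n = nℏ, so the ratio is purely the ratio of quantum numbers:

L_20/L_7 = 20ℏ / 7ℏ = 20/7 = 2.85714

The angular momentum scales linearly with n.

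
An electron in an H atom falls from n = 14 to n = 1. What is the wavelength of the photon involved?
91.5938 nm

First, find the transition energy using E_n = -13.6057 / n² eV:
E_14 = -13.6057 / 14² = -0.069417 eV
E_1 = -13.6057 / 1² = -13.605700 eV

Photon energy: |ΔE| = |E_1 - E_14| = 13.536283 eV

Convert to wavelength using E = hc/λ with hc = 1239.84 eV·nm:
λ = hc/E = 1239.84 eV·nm / 13.536283 eV
λ = 91.5938 nm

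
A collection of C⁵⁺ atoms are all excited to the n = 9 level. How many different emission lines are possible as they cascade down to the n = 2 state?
28

The electron can occupy levels n = 2, 3, ..., 9 during de-excitation — that is m = 9 - 2 + 1 = 8 distinct levels.

The number of distinct spectral lines equals the number of ways to choose 2 of these m levels (each pair gives one possible emission transition):

Number of lines = m(m-1)/2 = 8×7/2 = 28

These correspond to all possible transitions between the 8 levels:
9 → 8, 9 → 7, 9 → 6, 9 → 5, 9 → 4, 9 → 3, 9 → 2, 8 → 7...

Each transition produces a photon with a unique energy (and thus wavelength). This count does not depend on Z.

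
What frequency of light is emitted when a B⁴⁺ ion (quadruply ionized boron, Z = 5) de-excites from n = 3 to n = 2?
1.14231e+16 Hz

First, find the transition energy:
E_3 = -13.6057 × 5² / 3² = -37.7936111 eV
E_2 = -13.6057 × 5² / 2² = -85.0356250 eV
|ΔE| = |E_2 - E_3| = 47.2420139 eV

Convert to Joules: E = 47.2420139 eV × (1.602177 × 10⁻¹⁹ J/eV) = 7.5690068e-18 J

Using E = hf:
f = E/h = 7.5690068e-18 J / (6.62607 × 10⁻³⁴ J·s)
f = 1.14231e+16 Hz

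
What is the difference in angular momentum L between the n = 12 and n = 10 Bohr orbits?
2.1091e-34 J·s (or 2ℏ)

In the Bohr model, L_n = nℏ where ℏ = 1.054572e-34 J·s.

L_12 = 12ℏ = 1.265486e-33 J·s
L_10 = 10ℏ = 1.054572e-33 J·s

ΔL = L_12 - L_10 = (12 - 10)ℏ = 2ℏ
ΔL = 2 × 1.054572e-34 J·s = 2.1091e-34 J·s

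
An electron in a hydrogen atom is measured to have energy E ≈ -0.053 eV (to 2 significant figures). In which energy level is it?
n = 16

The exact energy levels follow E_n = -13.6057 eV / n².

The measured value (-0.053 eV) is reported to only 2 significant figures, so we must test candidate n values and see which one matches to that precision.

Candidate energies:
  n = 14:  E = -13.6057/14² = -0.06942 eV
  n = 15:  E = -13.6057/15² = -0.06047 eV
  n = 16:  E = -13.6057/16² = -0.05315 eV  ← matches
  n = 17:  E = -13.6057/17² = -0.04708 eV
  n = 18:  E = -13.6057/18² = -0.04199 eV

Checking against the measurement of -0.053 eV (2 sig figs), only n = 16 agrees:
E_16 = -0.05315 eV, which rounds to -0.053 eV ✓

Therefore n = 16.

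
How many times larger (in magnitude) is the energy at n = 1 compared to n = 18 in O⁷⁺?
324.00000

Using E_n = -13.6057 Z² / n² eV with Z = 8:

E_1 = -13.6057 × 8² / 1² = -870.7648 / 1 = -870.76480000000 eV
E_18 = -13.6057 × 8² / 18² = -870.7648 / 324 = -2.68754567901 eV

The ratio is:
E_1/E_18 = (-870.76480000000) / (-2.68754567901)
E_1/E_18 = (-870.7648/1) / (-870.7648/324)
E_1/E_18 = 324/1
E_1/E_18 = 324.00000
(Note: the Z² factors cancel in the ratio.)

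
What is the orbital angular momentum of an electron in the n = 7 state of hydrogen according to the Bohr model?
7.38200e-34 J·s (or 7ℏ)

In the Bohr model, angular momentum is quantized:
L = nℏ

where ℏ = h/(2π) = 1.0545718e-34 J·s

For n = 7:
L = 7 × 1.0545718e-34 J·s
L = 7.38200e-34 J·s

This can also be written as L = 7ℏ.
The angular momentum is an integer multiple of the reduced Planck constant.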